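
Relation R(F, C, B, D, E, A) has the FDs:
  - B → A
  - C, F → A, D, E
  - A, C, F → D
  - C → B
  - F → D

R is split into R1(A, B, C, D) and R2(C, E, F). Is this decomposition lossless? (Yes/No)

No

R1 ∩ R2 = {C}; its closure under F is {A, B, C}.
Neither R1 nor R2 is contained in that closure, so the decomposition is lossy.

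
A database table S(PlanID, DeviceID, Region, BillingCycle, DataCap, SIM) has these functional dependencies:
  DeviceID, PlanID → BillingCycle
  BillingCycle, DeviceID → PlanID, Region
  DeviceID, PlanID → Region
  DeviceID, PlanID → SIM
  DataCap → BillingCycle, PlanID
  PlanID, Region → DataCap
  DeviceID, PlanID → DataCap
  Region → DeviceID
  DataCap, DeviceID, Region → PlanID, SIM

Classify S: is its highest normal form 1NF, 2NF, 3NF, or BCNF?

3NF

Candidate keys: {BillingCycle, DeviceID}, {BillingCycle, Region}, {DataCap, DeviceID}, {DataCap, Region}, {DeviceID, PlanID}, {PlanID, Region}. Prime attributes: {BillingCycle, DataCap, DeviceID, PlanID, Region}.
DataCap → BillingCycle, PlanID: {DataCap}⁺ = {BillingCycle, DataCap, PlanID}, which is not all of the attributes, so the left side is not a superkey — BCNF is violated.
Since {BillingCycle, PlanID} ⊆ prime attributes and every other non-superkey FD also has a prime right side, the schema is in 3NF.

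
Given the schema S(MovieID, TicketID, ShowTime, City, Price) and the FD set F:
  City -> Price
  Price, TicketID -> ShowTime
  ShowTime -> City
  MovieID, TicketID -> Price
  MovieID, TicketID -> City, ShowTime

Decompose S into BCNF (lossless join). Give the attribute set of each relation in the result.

Candidate key of the original relation: {MovieID, TicketID}.
Within {City, MovieID, Price, ShowTime, TicketID}: {City}⁺ ∩ {City, MovieID, Price, ShowTime, TicketID} = {City, Price}, not the whole set, so City -> Price violates BCNF; decompose into {City, Price} and {City, MovieID, ShowTime, TicketID}.
{City, Price} is in BCNF.
Within {City, MovieID, ShowTime, TicketID}: {ShowTime}⁺ ∩ {City, MovieID, ShowTime, TicketID} = {City, ShowTime}, not the whole set, so ShowTime -> City violates BCNF; decompose into {City, ShowTime} and {MovieID, ShowTime, TicketID}.
{City, ShowTime} is in BCNF.
{MovieID, ShowTime, TicketID} is in BCNF.

{City, Price}; {City, ShowTime}; {MovieID, ShowTime, TicketID}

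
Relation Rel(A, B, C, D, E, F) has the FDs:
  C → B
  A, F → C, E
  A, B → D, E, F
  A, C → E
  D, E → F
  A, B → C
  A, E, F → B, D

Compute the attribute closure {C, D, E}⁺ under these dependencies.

Start with {C, D, E}.
C → B applies; add {B} → now {B, C, D, E}.
D, E → F applies; add {F} → now {B, C, D, E, F}.
No further FD applies.

{B, C, D, E, F}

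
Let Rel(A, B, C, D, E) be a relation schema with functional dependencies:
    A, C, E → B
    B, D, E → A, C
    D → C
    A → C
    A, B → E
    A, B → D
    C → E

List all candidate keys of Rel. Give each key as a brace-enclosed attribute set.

{A}⁺ = {A, B, C, D, E}, which is every attribute, so {A} is a candidate key.
{B, D}⁺ = {A, B, C, D, E}, which is every attribute, so {B, D} is a candidate key.
Any other superkey properly contains one of these, so there are no further candidate keys.

{A}, {B, D}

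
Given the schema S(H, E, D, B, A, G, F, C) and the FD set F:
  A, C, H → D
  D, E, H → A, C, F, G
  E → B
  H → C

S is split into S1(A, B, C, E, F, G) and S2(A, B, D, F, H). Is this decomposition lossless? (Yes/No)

No

S1 ∩ S2 = {A, B, F}; its closure under F is {A, B, F}.
The closure covers neither S1 nor S2 entirely; the join is not lossless.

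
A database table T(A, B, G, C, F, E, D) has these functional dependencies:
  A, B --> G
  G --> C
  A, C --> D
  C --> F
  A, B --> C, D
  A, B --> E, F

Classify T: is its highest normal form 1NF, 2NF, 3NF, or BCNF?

Candidate key: {A, B}. Prime attributes: {A, B}.
For G --> C we have {G}⁺ = {C, F, G}; {G} is not a superkey, so BCNF fails.
G --> C determines the non-prime attribute {C} from a non-superkey — 3NF is violated.
No proper subset of a key has a non-prime attribute in its closure, so there is no partial dependency; 2NF holds.

2NF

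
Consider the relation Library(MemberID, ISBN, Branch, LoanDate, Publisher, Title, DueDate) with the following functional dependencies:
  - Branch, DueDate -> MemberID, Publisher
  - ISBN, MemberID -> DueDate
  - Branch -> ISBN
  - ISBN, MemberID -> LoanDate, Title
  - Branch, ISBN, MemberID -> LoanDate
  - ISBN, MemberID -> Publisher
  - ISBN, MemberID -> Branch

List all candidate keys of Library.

{Branch, DueDate}⁺ = {Branch, DueDate, ISBN, LoanDate, MemberID, Publisher, Title} — all of the relation — so {Branch, DueDate} is a candidate key.
{Branch, MemberID}⁺ = {Branch, DueDate, ISBN, LoanDate, MemberID, Publisher, Title} — all of the relation — so {Branch, MemberID} is a candidate key.
{ISBN, MemberID}⁺ = {Branch, DueDate, ISBN, LoanDate, MemberID, Publisher, Title} — all of the relation — so {ISBN, MemberID} is a candidate key.
Any other superkey properly contains one of these, so there are no further candidate keys.

{Branch, DueDate}, {Branch, MemberID}, {ISBN, MemberID}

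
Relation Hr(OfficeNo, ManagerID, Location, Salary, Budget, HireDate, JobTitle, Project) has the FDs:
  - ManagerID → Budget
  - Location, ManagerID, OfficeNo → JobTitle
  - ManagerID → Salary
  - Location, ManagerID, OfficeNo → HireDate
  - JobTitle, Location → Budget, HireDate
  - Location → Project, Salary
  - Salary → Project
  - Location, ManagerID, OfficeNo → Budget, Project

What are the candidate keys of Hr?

Attributes never on any right-hand side: {Location, ManagerID, OfficeNo} — every candidate key must contain all of them.
Closure of {Location, ManagerID, OfficeNo} is {Budget, HireDate, JobTitle, Location, ManagerID, OfficeNo, Project, Salary}, the whole schema; {Location, ManagerID, OfficeNo} is a candidate key.
No smaller or unrelated set reaches every attribute, so there are no other keys.

{Location, ManagerID, OfficeNo}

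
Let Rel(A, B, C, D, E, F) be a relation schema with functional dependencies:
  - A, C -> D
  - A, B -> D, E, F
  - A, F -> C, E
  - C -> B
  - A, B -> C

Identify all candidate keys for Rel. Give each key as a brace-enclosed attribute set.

{A, B}, {A, C}, {A, F}

{A} never appears on the right of any FD, so every key must include it.
{A, B}⁺ = {A, B, C, D, E, F} — all of the relation — so {A, B} is a candidate key.
{A, C}⁺ = {A, B, C, D, E, F} — all of the relation — so {A, C} is a candidate key.
{A, F}⁺ = {A, B, C, D, E, F} — all of the relation — so {A, F} is a candidate key.
Any other superkey properly contains one of these, so there are no further candidate keys.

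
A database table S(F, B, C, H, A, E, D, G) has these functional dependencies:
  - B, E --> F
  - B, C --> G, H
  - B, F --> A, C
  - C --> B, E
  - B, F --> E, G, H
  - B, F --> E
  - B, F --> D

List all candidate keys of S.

{B, E}, {B, F}, {C}

{C} is a candidate key since {C}⁺ = {A, B, C, D, E, F, G, H} covers every attribute.
{B, E} is a candidate key since {B, E}⁺ = {A, B, C, D, E, F, G, H} covers every attribute.
{B, F} is a candidate key since {B, F}⁺ = {A, B, C, D, E, F, G, H} covers every attribute.
These are minimal and exhaustive — every other superkey contains one of them.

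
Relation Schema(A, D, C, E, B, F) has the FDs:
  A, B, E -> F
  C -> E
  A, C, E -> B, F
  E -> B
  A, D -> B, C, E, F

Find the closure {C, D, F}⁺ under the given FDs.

Start with {C, D, F}.
C -> E applies; add {E} → now {C, D, E, F}.
E -> B applies; add {B} → now {B, C, D, E, F}.
No further FD applies.

{B, C, D, E, F}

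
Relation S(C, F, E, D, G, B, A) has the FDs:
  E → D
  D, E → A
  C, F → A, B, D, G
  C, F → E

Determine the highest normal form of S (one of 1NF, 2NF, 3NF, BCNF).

Candidate key: {C, F}. Prime attributes: {C, F}.
E → D: {E}⁺ = {A, D, E}, which is not all of the attributes, so the left side is not a superkey — BCNF is violated.
E → D determines the non-prime attribute {D} from a non-superkey — 3NF is violated.
No non-prime attribute depends on a proper subset of any candidate key, so 2NF holds.

2NF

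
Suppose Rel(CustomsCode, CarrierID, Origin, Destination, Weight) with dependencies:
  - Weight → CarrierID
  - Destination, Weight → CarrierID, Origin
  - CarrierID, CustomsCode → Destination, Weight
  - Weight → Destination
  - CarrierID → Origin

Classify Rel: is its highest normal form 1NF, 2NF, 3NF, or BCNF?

Candidate keys: {CarrierID, CustomsCode}, {CustomsCode, Weight}. Prime attributes: {CarrierID, CustomsCode, Weight}.
Weight → CarrierID: {Weight}⁺ = {CarrierID, Destination, Origin, Weight}, which is not all of the attributes, so the left side is not a superkey — BCNF is violated.
Because {Origin} is non-prime and the left side of Destination, Weight → CarrierID, Origin is not a superkey, the relation is not in 3NF.
The proper key subset {CarrierID} of {CarrierID, CustomsCode} determines non-prime {Origin}, so the relation is not even in 2NF.

1NF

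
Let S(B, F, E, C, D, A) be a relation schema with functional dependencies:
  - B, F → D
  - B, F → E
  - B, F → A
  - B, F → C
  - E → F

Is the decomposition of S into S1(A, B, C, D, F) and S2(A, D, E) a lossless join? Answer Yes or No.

Common attributes: {A, D}; their closure is {A, D}.
The closure covers neither S1 nor S2 entirely; the join is not lossless.

No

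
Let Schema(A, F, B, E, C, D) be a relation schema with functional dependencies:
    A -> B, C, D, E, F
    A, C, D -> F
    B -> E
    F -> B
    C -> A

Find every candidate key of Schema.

{A}, {C}

{A} is a candidate key since {A}⁺ = {A, B, C, D, E, F} covers every attribute.
{C} is a candidate key since {C}⁺ = {A, B, C, D, E, F} covers every attribute.
These are minimal and exhaustive — every other superkey contains one of them.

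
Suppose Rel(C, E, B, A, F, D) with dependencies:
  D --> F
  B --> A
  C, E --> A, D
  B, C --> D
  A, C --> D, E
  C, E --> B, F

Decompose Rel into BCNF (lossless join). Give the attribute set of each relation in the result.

Candidate keys of the original relation: {A, C}, {B, C}, {C, E}.
In {A, B, C, D, E, F}, {D} is not a superkey ({D}⁺ restricted to this set is {D, F}), so split on D --> F into {D, F} and {A, B, C, D, E}.
{D, F} has no BCNF violation.
In {A, B, C, D, E}, {B} is not a superkey ({B}⁺ restricted to this set is {A, B}), so split on B --> A into {A, B} and {B, C, D, E}.
{A, B} has no BCNF violation.
{B, C, D, E} has no BCNF violation.

{A, B}; {B, C, D, E}; {D, F}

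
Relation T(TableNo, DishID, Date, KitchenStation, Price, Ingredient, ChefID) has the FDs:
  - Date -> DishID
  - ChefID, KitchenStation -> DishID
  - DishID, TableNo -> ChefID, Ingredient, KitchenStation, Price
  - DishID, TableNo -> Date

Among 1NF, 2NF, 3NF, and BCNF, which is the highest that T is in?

3NF

Candidate keys: {ChefID, KitchenStation, TableNo}, {Date, TableNo}, {DishID, TableNo}. Prime attributes: {ChefID, Date, DishID, KitchenStation, TableNo}.
For Date -> DishID we have {Date}⁺ = {Date, DishID}; {Date} is not a superkey, so BCNF fails.
Its right-hand attributes {DishID} are all prime, as are those of every other non-superkey FD — the relation is in 3NF.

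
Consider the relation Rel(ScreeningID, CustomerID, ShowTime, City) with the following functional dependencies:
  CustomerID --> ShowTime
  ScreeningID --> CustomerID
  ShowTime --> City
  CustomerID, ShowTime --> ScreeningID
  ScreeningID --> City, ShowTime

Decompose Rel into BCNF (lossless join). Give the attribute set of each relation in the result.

Candidate keys of the original relation: {CustomerID}, {ScreeningID}.
{City, CustomerID, ScreeningID, ShowTime}: {ShowTime} determines {City, ShowTime} here but is not a superkey — split on ShowTime --> City, giving {City, ShowTime} and {CustomerID, ScreeningID, ShowTime}.
{City, ShowTime}: every determinant is a superkey — BCNF.
{CustomerID, ScreeningID, ShowTime}: every determinant is a superkey — BCNF.

{City, ShowTime}; {CustomerID, ScreeningID, ShowTime}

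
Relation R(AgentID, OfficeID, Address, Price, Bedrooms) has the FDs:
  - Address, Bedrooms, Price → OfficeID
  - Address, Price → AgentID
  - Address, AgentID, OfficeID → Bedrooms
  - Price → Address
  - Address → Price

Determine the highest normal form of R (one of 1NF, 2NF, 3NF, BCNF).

1NF

Candidate keys: {Address, Bedrooms}, {Address, OfficeID}, {Bedrooms, Price}, {OfficeID, Price}. Prime attributes: {Address, Bedrooms, OfficeID, Price}.
Address, Price → AgentID: {Address, Price}⁺ = {Address, AgentID, Price}, which is not all of the attributes, so the left side is not a superkey — BCNF is violated.
Because {AgentID} is non-prime and the left side of Address, Price → AgentID is not a superkey, the relation is not in 3NF.
The proper key subset {Address} of {Address, Bedrooms} determines non-prime {AgentID}, so the relation is not even in 2NF.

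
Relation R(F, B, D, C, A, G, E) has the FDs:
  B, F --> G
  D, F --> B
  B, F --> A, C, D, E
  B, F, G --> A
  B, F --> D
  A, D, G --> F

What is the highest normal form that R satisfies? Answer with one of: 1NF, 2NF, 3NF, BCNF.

Candidate keys: {A, D, G}, {B, F}, {D, F}. Prime attributes: {A, B, D, F, G}.
Every FD has a superkey on the left, so the relation is in BCNF.

BCNF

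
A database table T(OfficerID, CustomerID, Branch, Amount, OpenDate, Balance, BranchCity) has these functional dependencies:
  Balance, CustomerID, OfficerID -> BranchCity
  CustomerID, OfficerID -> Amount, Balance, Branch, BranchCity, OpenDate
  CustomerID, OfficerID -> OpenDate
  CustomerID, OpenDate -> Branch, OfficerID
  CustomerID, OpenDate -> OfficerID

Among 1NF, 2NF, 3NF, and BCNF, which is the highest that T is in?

BCNF

Candidate keys: {CustomerID, OfficerID}, {CustomerID, OpenDate}. Prime attributes: {CustomerID, OfficerID, OpenDate}.
The left-hand side of every FD is a superkey, so BCNF is satisfied.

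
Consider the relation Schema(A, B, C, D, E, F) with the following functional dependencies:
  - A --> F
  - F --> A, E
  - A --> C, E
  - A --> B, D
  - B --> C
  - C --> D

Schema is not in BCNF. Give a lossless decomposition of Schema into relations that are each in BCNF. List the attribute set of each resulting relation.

{A, B, E, F}; {B, C}; {C, D}

Candidate keys of the original relation: {A}, {F}.
Within {A, B, C, D, E, F}: {B}⁺ ∩ {A, B, C, D, E, F} = {B, C, D}, not the whole set, so B --> C, D violates BCNF; decompose into {B, C, D} and {A, B, E, F}.
Within {B, C, D}: {C}⁺ ∩ {B, C, D} = {C, D}, not the whole set, so C --> D violates BCNF; decompose into {C, D} and {B, C}.
{C, D}: every determinant is a superkey — BCNF.
{B, C}: every determinant is a superkey — BCNF.
{A, B, E, F}: every determinant is a superkey — BCNF.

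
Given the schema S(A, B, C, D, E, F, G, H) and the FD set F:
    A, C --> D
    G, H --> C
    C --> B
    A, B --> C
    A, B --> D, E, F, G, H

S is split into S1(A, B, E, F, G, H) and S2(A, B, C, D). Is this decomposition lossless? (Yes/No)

Yes

The shared attributes are {A, B} and {A, B}⁺ = {A, B, C, D, E, F, G, H}.
This includes all of S1, so the common attributes are a superkey of S1 — the join is lossless.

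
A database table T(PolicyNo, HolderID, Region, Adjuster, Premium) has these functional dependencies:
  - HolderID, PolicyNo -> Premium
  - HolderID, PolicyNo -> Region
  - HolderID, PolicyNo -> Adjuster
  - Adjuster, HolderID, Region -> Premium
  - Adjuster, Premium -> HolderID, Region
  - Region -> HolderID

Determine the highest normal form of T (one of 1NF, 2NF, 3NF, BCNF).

3NF

Candidate keys: {Adjuster, PolicyNo, Premium}, {HolderID, PolicyNo}, {PolicyNo, Region}. Prime attributes: {Adjuster, HolderID, PolicyNo, Premium, Region}.
Adjuster, HolderID, Region -> Premium breaks BCNF: {Adjuster, HolderID, Region}⁺ = {Adjuster, HolderID, Premium, Region}, so {Adjuster, HolderID, Region} is not a superkey.
But every attribute on its right side ({Premium}) is prime, and the same holds for every other non-superkey FD, so 3NF still holds.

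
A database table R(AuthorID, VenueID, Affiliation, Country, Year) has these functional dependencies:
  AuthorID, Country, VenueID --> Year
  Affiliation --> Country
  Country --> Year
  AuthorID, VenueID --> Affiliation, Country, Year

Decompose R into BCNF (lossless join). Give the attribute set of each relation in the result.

Candidate key of the original relation: {AuthorID, VenueID}.
In {Affiliation, AuthorID, Country, VenueID, Year}, {Affiliation} is not a superkey ({Affiliation}⁺ restricted to this set is {Affiliation, Country, Year}), so split on Affiliation --> Country, Year into {Affiliation, Country, Year} and {Affiliation, AuthorID, VenueID}.
In {Affiliation, Country, Year}, {Country} is not a superkey ({Country}⁺ restricted to this set is {Country, Year}), so split on Country --> Year into {Country, Year} and {Affiliation, Country}.
{Country, Year}: every determinant is a superkey — BCNF.
{Affiliation, Country}: every determinant is a superkey — BCNF.
{Affiliation, AuthorID, VenueID}: every determinant is a superkey — BCNF.

{Affiliation, AuthorID, VenueID}; {Affiliation, Country}; {Country, Year}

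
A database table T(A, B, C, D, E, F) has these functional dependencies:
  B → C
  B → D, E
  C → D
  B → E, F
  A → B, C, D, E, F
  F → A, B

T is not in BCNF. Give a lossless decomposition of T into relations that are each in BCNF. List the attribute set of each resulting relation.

{A, B, C, E, F}; {C, D}

Candidate keys of the original relation: {A}, {B}, {F}.
Within {A, B, C, D, E, F}: {C}⁺ ∩ {A, B, C, D, E, F} = {C, D}, not the whole set, so C → D violates BCNF; decompose into {C, D} and {A, B, C, E, F}.
{C, D} has no BCNF violation.
{A, B, C, E, F} has no BCNF violation.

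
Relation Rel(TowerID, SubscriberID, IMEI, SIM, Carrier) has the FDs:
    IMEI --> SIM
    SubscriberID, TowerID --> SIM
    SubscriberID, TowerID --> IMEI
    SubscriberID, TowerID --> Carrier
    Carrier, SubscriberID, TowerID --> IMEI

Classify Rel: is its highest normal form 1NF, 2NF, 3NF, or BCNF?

Candidate key: {SubscriberID, TowerID}. Prime attributes: {SubscriberID, TowerID}.
For IMEI --> SIM we have {IMEI}⁺ = {IMEI, SIM}; {IMEI} is not a superkey, so BCNF fails.
IMEI --> SIM has non-prime {SIM} on the right and a non-superkey on the left, so 3NF fails.
No proper subset of a key has a non-prime attribute in its closure, so there is no partial dependency; 2NF holds.

2NF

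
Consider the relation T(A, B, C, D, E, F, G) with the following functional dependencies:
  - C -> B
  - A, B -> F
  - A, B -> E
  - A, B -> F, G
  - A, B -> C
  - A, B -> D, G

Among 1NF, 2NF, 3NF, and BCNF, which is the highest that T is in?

3NF

Candidate keys: {A, B}, {A, C}. Prime attributes: {A, B, C}.
C -> B breaks BCNF: {C}⁺ = {B, C}, so {C} is not a superkey.
Since {B} ⊆ prime attributes and every other non-superkey FD also has a prime right side, the schema is in 3NF.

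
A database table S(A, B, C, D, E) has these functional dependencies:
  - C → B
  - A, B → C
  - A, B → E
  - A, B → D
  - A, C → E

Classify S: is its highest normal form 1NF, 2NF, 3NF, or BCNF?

Candidate keys: {A, B}, {A, C}. Prime attributes: {A, B, C}.
C → B: {C}⁺ = {B, C}, which is not all of the attributes, so the left side is not a superkey — BCNF is violated.
But every attribute on its right side ({B}) is prime, and the same holds for every other non-superkey FD, so 3NF still holds.

3NF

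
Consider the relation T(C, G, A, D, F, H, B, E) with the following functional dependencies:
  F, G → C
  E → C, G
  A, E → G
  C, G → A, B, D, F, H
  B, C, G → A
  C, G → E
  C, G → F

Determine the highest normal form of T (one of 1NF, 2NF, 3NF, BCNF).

Candidate keys: {C, G}, {E}, {F, G}. Prime attributes: {C, E, F, G}.
Every FD has a superkey on the left, so the relation is in BCNF.

BCNF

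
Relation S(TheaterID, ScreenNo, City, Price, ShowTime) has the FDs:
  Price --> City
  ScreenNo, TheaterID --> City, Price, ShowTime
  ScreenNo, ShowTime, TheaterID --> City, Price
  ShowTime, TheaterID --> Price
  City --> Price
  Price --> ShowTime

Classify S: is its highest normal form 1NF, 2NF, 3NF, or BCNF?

Candidate key: {ScreenNo, TheaterID}. Prime attributes: {ScreenNo, TheaterID}.
Price --> City breaks BCNF: {Price}⁺ = {City, Price, ShowTime}, so {Price} is not a superkey.
Price --> City has non-prime {City} on the right and a non-superkey on the left, so 3NF fails.
Checking every proper subset of each key, none determines a non-prime attribute — 2NF is satisfied.

2NF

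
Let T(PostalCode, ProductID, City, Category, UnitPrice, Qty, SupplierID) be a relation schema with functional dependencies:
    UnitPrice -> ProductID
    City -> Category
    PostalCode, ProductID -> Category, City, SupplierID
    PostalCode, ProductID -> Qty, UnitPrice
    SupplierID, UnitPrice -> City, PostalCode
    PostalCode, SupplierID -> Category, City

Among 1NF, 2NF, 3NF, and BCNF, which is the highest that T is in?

2NF

Candidate keys: {PostalCode, ProductID}, {PostalCode, UnitPrice}, {SupplierID, UnitPrice}. Prime attributes: {PostalCode, ProductID, SupplierID, UnitPrice}.
UnitPrice -> ProductID breaks BCNF: {UnitPrice}⁺ = {ProductID, UnitPrice}, so {UnitPrice} is not a superkey.
Because {Category} is non-prime and the left side of City -> Category is not a superkey, the relation is not in 3NF.
Checking every proper subset of each key, none determines a non-prime attribute — 2NF is satisfied.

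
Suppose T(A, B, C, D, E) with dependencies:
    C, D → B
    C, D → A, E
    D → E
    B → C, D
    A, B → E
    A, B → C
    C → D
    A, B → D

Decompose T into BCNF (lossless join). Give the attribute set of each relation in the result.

{A, B, C, D}; {D, E}

Candidate keys of the original relation: {B}, {C}.
In {A, B, C, D, E}, {D} is not a superkey ({D}⁺ restricted to this set is {D, E}), so split on D → E into {D, E} and {A, B, C, D}.
{D, E} has no BCNF violation.
{A, B, C, D} has no BCNF violation.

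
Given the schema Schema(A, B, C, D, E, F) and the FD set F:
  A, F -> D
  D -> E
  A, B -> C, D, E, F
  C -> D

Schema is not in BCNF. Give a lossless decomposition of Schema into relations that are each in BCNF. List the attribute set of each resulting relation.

Candidate key of the original relation: {A, B}.
In {A, B, C, D, E, F}, {A, F} is not a superkey ({A, F}⁺ restricted to this set is {A, D, E, F}), so split on A, F -> D, E into {A, D, E, F} and {A, B, C, F}.
In {A, D, E, F}, {D} is not a superkey ({D}⁺ restricted to this set is {D, E}), so split on D -> E into {D, E} and {A, D, F}.
{D, E} is in BCNF.
{A, D, F} is in BCNF.
{A, B, C, F} is in BCNF.

{A, B, C, F}; {A, D, F}; {D, E}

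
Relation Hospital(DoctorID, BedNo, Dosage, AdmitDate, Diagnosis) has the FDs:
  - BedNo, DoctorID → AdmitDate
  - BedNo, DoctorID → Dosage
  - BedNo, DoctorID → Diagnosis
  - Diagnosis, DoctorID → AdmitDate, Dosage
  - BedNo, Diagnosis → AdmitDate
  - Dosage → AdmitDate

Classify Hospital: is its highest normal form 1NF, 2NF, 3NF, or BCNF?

Candidate key: {BedNo, DoctorID}. Prime attributes: {BedNo, DoctorID}.
Diagnosis, DoctorID → AdmitDate, Dosage: {Diagnosis, DoctorID}⁺ = {AdmitDate, Diagnosis, DoctorID, Dosage}, which is not all of the attributes, so the left side is not a superkey — BCNF is violated.
Diagnosis, DoctorID → AdmitDate, Dosage has non-prime {AdmitDate, Dosage} on the right and a non-superkey on the left, so 3NF fails.
No non-prime attribute depends on a proper subset of any candidate key, so 2NF holds.

2NF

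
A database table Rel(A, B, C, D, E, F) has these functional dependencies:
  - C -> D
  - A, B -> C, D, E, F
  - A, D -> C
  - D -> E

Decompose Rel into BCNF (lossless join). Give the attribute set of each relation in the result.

{A, B, C, F}; {C, D}; {D, E}

Candidate key of the original relation: {A, B}.
In {A, B, C, D, E, F}, {C} is not a superkey ({C}⁺ restricted to this set is {C, D, E}), so split on C -> D, E into {C, D, E} and {A, B, C, F}.
In {C, D, E}, {D} is not a superkey ({D}⁺ restricted to this set is {D, E}), so split on D -> E into {D, E} and {C, D}.
{D, E} has no BCNF violation.
{C, D} has no BCNF violation.
{A, B, C, F} has no BCNF violation.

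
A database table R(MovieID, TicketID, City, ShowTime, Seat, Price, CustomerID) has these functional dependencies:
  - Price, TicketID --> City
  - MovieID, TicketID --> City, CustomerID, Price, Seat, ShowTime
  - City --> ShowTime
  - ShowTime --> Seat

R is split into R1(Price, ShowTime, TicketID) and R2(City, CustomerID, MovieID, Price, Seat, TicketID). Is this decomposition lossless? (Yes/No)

The shared attributes are {Price, TicketID} and {Price, TicketID}⁺ = {City, Price, Seat, ShowTime, TicketID}.
This includes all of R1, so the common attributes are a superkey of R1 — the join is lossless.

Yes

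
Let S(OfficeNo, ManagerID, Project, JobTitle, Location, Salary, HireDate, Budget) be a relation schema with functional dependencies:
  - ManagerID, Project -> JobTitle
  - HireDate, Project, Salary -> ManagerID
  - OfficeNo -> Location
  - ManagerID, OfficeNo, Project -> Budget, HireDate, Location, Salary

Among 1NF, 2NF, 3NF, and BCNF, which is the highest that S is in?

Candidate keys: {HireDate, OfficeNo, Project, Salary}, {ManagerID, OfficeNo, Project}. Prime attributes: {HireDate, ManagerID, OfficeNo, Project, Salary}.
For ManagerID, Project -> JobTitle we have {ManagerID, Project}⁺ = {JobTitle, ManagerID, Project}; {ManagerID, Project} is not a superkey, so BCNF fails.
ManagerID, Project -> JobTitle has non-prime {JobTitle} on the right and a non-superkey on the left, so 3NF fails.
The proper key subset {OfficeNo} of {ManagerID, OfficeNo, Project} determines non-prime {Location}, so the relation is not even in 2NF.

1NF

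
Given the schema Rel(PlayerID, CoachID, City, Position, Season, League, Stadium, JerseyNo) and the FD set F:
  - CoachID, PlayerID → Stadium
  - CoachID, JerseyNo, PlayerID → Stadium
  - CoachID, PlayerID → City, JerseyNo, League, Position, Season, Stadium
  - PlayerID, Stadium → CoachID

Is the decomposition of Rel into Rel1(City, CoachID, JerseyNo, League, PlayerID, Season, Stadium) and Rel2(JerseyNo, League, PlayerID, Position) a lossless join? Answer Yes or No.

Common attributes: {JerseyNo, League, PlayerID}; their closure is {JerseyNo, League, PlayerID}.
The closure covers neither Rel1 nor Rel2 entirely; the join is not lossless.

No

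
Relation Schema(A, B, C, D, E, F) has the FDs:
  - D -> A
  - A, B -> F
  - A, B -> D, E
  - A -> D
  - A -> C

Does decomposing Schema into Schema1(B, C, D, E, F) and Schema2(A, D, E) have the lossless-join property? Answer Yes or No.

Common attributes: {D, E}; their closure is {A, C, D, E}.
This includes all of Schema2, so the common attributes are a superkey of Schema2 — the join is lossless.

Yes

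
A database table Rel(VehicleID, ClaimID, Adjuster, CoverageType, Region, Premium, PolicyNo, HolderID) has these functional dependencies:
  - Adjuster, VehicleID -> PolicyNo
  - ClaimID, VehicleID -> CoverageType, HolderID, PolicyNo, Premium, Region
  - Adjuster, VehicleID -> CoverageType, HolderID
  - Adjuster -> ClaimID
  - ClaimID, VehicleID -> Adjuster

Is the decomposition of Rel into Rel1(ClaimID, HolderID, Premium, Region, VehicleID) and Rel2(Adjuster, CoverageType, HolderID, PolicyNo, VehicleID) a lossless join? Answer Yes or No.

No

Rel1 ∩ Rel2 = {HolderID, VehicleID}; its closure under F is {HolderID, VehicleID}.
Rel1 ⊄ {HolderID, VehicleID} and Rel2 ⊄ {HolderID, VehicleID}, so the split is lossy.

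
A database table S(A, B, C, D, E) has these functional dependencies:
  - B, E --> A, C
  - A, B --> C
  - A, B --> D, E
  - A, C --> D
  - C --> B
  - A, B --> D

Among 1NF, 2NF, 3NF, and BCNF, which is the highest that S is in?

Candidate keys: {A, B}, {A, C}, {B, E}, {C, E}. Prime attributes: {A, B, C, E}.
C --> B: {C}⁺ = {B, C}, which is not all of the attributes, so the left side is not a superkey — BCNF is violated.
Since {B} ⊆ prime attributes and every other non-superkey FD also has a prime right side, the schema is in 3NF.

3NF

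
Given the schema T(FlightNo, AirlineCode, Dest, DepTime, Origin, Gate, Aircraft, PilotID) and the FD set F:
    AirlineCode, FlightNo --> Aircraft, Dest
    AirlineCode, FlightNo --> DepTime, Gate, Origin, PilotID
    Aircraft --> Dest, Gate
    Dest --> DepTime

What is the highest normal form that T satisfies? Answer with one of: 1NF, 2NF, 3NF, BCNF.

Candidate key: {AirlineCode, FlightNo}. Prime attributes: {AirlineCode, FlightNo}.
For Aircraft --> Dest, Gate we have {Aircraft}⁺ = {Aircraft, DepTime, Dest, Gate}; {Aircraft} is not a superkey, so BCNF fails.
Because {Dest, Gate} are non-prime and the left side of Aircraft --> Dest, Gate is not a superkey, the relation is not in 3NF.
No proper subset of a key has a non-prime attribute in its closure, so there is no partial dependency; 2NF holds.

2NF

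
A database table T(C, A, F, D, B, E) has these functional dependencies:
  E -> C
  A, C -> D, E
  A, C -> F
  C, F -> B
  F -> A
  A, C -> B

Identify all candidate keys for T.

{A, C} is a candidate key since {A, C}⁺ = {A, B, C, D, E, F} covers every attribute.
{A, E} is a candidate key since {A, E}⁺ = {A, B, C, D, E, F} covers every attribute.
{C, F} is a candidate key since {C, F}⁺ = {A, B, C, D, E, F} covers every attribute.
{E, F} is a candidate key since {E, F}⁺ = {A, B, C, D, E, F} covers every attribute.
These are minimal and exhaustive — every other superkey contains one of them.

{A, C}, {A, E}, {C, F}, {E, F}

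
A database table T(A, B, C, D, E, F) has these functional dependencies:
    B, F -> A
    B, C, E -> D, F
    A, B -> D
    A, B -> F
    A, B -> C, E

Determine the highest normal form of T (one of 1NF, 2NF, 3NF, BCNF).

BCNF

Candidate keys: {A, B}, {B, C, E}, {B, F}. Prime attributes: {A, B, C, E, F}.
Each dependency's left side is a superkey — BCNF holds.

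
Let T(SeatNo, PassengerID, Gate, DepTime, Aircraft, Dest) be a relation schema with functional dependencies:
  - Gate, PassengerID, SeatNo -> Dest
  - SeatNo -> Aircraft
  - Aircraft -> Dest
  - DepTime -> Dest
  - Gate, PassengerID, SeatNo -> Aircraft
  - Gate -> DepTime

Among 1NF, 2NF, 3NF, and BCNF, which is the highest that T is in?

Candidate key: {Gate, PassengerID, SeatNo}. Prime attributes: {Gate, PassengerID, SeatNo}.
SeatNo -> Aircraft: {SeatNo}⁺ = {Aircraft, Dest, SeatNo}, which is not all of the attributes, so the left side is not a superkey — BCNF is violated.
SeatNo -> Aircraft has non-prime {Aircraft} on the right and a non-superkey on the left, so 3NF fails.
The proper key subset {Gate} of {Gate, PassengerID, SeatNo} determines non-prime {DepTime, Dest}, so the relation is not even in 2NF.

1NF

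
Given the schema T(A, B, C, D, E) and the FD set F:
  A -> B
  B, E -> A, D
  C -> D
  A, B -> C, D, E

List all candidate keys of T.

{A}⁺ = {A, B, C, D, E} — all of the relation — so {A} is a candidate key.
{B, E}⁺ = {A, B, C, D, E} — all of the relation — so {B, E} is a candidate key.
Any other superkey properly contains one of these, so there are no further candidate keys.

{A}, {B, E}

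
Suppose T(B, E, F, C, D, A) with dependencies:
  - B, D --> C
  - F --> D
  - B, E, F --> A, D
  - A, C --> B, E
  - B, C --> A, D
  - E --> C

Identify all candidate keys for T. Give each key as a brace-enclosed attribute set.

{A, C, F}, {A, E, F}, {B, F}

Attributes never on any right-hand side: {F} — every candidate key must contain it.
{B, F}⁺ = {A, B, C, D, E, F} — all of the relation — so {B, F} is a candidate key.
{A, C, F}⁺ = {A, B, C, D, E, F} — all of the relation — so {A, C, F} is a candidate key.
{A, E, F}⁺ = {A, B, C, D, E, F} — all of the relation — so {A, E, F} is a candidate key.
No proper subset of any of these is a key, and no other minimal superkey exists.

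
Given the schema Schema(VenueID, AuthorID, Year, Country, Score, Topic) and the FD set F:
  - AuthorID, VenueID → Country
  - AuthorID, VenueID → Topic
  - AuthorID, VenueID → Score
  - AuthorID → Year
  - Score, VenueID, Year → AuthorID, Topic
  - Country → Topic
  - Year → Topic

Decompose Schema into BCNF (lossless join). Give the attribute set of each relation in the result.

{AuthorID, Country, Score, VenueID}; {AuthorID, Year}; {Topic, Year}

Candidate keys of the original relation: {AuthorID, VenueID}, {Score, VenueID, Year}.
{AuthorID, Country, Score, Topic, VenueID, Year}: {AuthorID} determines {AuthorID, Topic, Year} here but is not a superkey — split on AuthorID → Topic, Year, giving {AuthorID, Topic, Year} and {AuthorID, Country, Score, VenueID}.
{AuthorID, Topic, Year}: {Year} determines {Topic, Year} here but is not a superkey — split on Year → Topic, giving {Topic, Year} and {AuthorID, Year}.
{Topic, Year} has no BCNF violation.
{AuthorID, Year} has no BCNF violation.
{AuthorID, Country, Score, VenueID} has no BCNF violation.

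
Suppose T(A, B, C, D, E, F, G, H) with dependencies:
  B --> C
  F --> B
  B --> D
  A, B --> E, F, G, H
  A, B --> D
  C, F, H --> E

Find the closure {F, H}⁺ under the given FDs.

{B, C, D, E, F, H}

Start with {F, H}.
F --> B applies; add {B} → now {B, F, H}.
B --> D applies; add {D} → now {B, D, F, H}.
B --> C applies; add {C} → now {B, C, D, F, H}.
C, F, H --> E applies; add {E} → now {B, C, D, E, F, H}.
No further FD applies.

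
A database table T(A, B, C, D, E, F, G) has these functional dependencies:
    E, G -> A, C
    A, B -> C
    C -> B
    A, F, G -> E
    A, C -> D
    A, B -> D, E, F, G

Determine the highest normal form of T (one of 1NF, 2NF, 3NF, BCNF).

Candidate keys: {A, B}, {A, C}, {A, F, G}, {E, G}. Prime attributes: {A, B, C, E, F, G}.
For C -> B we have {C}⁺ = {B, C}; {C} is not a superkey, so BCNF fails.
Since {B} ⊆ prime attributes and every other non-superkey FD also has a prime right side, the schema is in 3NF.

3NF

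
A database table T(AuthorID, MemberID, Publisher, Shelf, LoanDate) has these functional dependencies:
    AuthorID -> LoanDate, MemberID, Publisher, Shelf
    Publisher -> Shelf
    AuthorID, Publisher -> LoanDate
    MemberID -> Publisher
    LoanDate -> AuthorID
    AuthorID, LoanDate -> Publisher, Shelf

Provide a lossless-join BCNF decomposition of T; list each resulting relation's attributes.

{AuthorID, LoanDate, MemberID}; {MemberID, Publisher}; {Publisher, Shelf}

Candidate keys of the original relation: {AuthorID}, {LoanDate}.
{AuthorID, LoanDate, MemberID, Publisher, Shelf}: {Publisher} determines {Publisher, Shelf} here but is not a superkey — split on Publisher -> Shelf, giving {Publisher, Shelf} and {AuthorID, LoanDate, MemberID, Publisher}.
{Publisher, Shelf} has no BCNF violation.
{AuthorID, LoanDate, MemberID, Publisher}: {MemberID} determines {MemberID, Publisher} here but is not a superkey — split on MemberID -> Publisher, giving {MemberID, Publisher} and {AuthorID, LoanDate, MemberID}.
{MemberID, Publisher} has no BCNF violation.
{AuthorID, LoanDate, MemberID} has no BCNF violation.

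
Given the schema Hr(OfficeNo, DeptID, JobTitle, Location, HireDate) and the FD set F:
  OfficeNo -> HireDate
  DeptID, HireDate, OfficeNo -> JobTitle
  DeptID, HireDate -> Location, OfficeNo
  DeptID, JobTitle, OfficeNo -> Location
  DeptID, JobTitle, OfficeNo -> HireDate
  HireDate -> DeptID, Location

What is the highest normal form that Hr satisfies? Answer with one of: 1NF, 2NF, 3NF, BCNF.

BCNF

Candidate keys: {HireDate}, {OfficeNo}. Prime attributes: {HireDate, OfficeNo}.
Each dependency's left side is a superkey — BCNF holds.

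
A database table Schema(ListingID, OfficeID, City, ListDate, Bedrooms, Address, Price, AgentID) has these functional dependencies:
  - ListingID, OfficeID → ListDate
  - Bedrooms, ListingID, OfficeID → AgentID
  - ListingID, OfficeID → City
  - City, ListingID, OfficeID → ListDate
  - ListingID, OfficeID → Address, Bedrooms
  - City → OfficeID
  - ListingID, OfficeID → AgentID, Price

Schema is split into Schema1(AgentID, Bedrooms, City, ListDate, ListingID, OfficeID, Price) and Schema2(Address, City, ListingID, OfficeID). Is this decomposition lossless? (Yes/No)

Yes

Schema1 ∩ Schema2 = {City, ListingID, OfficeID}; its closure under F is {Address, AgentID, Bedrooms, City, ListDate, ListingID, OfficeID, Price}.
Schema1 is contained in that closure, so Schema1 ∩ Schema2 → Schema1 holds and the join is lossless.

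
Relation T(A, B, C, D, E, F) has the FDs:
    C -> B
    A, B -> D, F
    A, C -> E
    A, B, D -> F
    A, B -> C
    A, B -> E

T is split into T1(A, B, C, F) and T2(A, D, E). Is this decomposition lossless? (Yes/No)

No

The shared attributes are {A} and {A}⁺ = {A}.
The closure covers neither T1 nor T2 entirely; the join is not lossless.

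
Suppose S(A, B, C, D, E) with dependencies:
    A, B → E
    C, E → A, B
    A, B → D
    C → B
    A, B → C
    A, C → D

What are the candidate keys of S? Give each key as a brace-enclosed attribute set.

Closure of {A, B} is {A, B, C, D, E}, the whole schema; {A, B} is a candidate key.
Closure of {A, C} is {A, B, C, D, E}, the whole schema; {A, C} is a candidate key.
Closure of {C, E} is {A, B, C, D, E}, the whole schema; {C, E} is a candidate key.
These are minimal and exhaustive — every other superkey contains one of them.

{A, B}, {A, C}, {C, E}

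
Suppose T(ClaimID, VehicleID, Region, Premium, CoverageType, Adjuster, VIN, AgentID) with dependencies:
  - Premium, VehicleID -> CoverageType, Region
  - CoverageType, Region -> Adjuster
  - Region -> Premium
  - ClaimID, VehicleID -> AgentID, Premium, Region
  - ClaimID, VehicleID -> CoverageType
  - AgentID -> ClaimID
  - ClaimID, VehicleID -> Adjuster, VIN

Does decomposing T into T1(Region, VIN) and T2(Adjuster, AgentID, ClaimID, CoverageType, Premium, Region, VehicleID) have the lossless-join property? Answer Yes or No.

T1 ∩ T2 = {Region}; its closure under F is {Premium, Region}.
Neither T1 nor T2 is contained in that closure, so the decomposition is lossy.

No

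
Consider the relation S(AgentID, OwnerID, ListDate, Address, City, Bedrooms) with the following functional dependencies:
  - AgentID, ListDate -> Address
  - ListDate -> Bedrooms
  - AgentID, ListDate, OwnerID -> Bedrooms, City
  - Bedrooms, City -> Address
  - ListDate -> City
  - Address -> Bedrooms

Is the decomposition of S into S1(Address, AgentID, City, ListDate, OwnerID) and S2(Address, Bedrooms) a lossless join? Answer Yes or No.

S1 ∩ S2 = {Address}; its closure under F is {Address, Bedrooms}.
Since S2 ⊆ {Address, Bedrooms}, the intersection is a superkey of S2; the decomposition is lossless.

Yes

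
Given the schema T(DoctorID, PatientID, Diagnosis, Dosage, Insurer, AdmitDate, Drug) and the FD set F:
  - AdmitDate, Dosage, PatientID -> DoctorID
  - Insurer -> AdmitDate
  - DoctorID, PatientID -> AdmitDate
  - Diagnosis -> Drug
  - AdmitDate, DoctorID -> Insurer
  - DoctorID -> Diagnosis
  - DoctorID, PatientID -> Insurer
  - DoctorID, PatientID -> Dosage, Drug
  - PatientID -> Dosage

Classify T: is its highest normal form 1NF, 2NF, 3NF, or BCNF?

Candidate keys: {AdmitDate, PatientID}, {DoctorID, PatientID}, {Insurer, PatientID}. Prime attributes: {AdmitDate, DoctorID, Insurer, PatientID}.
For Insurer -> AdmitDate we have {Insurer}⁺ = {AdmitDate, Insurer}; {Insurer} is not a superkey, so BCNF fails.
Because {Drug} is non-prime and the left side of Diagnosis -> Drug is not a superkey, the relation is not in 3NF.
The proper key subset {PatientID} of {AdmitDate, PatientID} determines non-prime {Dosage}, so the relation is not even in 2NF.

1NF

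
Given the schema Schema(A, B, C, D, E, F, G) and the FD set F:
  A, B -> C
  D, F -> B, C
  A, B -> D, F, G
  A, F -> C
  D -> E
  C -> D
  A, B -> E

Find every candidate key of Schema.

No FD produces {A}, so it must be in every candidate key.
{A, B}⁺ = {A, B, C, D, E, F, G}, which is every attribute, so {A, B} is a candidate key.
{A, F}⁺ = {A, B, C, D, E, F, G}, which is every attribute, so {A, F} is a candidate key.
Any other superkey properly contains one of these, so there are no further candidate keys.

{A, B}, {A, F}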